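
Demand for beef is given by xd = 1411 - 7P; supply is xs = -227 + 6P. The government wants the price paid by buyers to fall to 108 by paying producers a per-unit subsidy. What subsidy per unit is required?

Required subsidy s = 39 per unit

At a buyer price of 108, quantity demanded is 1411 − 7·108 = 655.
Sellers supply 655 only when they receive Ps with -227 + 6·Ps = 655, i.e. Ps = 147.
s = Ps − Pb = 147 − 108 = 39.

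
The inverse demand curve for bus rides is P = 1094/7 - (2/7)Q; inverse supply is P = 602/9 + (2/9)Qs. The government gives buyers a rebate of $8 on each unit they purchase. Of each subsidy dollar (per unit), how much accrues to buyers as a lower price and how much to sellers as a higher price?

Buyers gain $4.5 per unit; sellers gain $3.5 per unit

Pre-subsidy: 1094/7 - (2/7)Q = 602/9 + (2/9)Q gives Q* = 176 and P* = 106.
With the rebate, buyers effectively pay Pb = Ps − 8, where Ps is the price sellers receive.
On the curves, Pb = 1094/7 - (2/7)Q and Ps = 602/9 + (2/9)Q; the wedge Ps − Pb = 8 gives 602/9 + (2/9)Q − (1094/7 - (2/7)Q) = 8, so Q' = 191.75.
Then Pb = 1094/7 − (2/7)·191.75 = 101.5 and Ps = 602/9 + (2/9)·191.75 = 109.5.
Buyers' price falls by P* − Pb = 106 − 101.5 = 4.5; sellers' price rises by Ps − P* = 109.5 − 106 = 3.5.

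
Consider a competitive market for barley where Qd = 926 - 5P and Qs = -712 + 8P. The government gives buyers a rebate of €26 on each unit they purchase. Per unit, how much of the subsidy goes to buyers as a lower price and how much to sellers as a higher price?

Pre-subsidy: 926 - 5P = -712 + 8P gives P* = 126, Q* = 296.
With the rebate, buyers effectively pay Pb = Ps − 26, where Ps is the price sellers receive.
Demand in terms of Ps becomes Qd = 926 − 5(Ps − 26) = 1056 - 5Ps. Setting this equal to supply: 1056 - 5Ps = -712 + 8Ps, so Ps = 136.
Buyers pay Pb = 136 − 26 = 110; Q' = -712 + 8·136 = 376.
Buyers' price falls by P* − Pb = 126 − 110 = 16; sellers' price rises by Ps − P* = 136 − 126 = 10.

Buyers gain €16 per unit; sellers gain €10 per unit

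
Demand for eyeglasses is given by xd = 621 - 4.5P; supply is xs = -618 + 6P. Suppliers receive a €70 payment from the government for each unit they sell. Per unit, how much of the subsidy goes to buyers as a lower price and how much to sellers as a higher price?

Buyers gain €40 per unit; sellers gain €30 per unit

Pre-subsidy: 621 - 4.5P = -618 + 6P gives P* = 118, x* = 90.
With the subsidy, sellers receive Ps = Pb + 70 for each unit, where Pb is the price buyers pay.
Supply in terms of Pb becomes xs = -618 + 6(Pb + 70) = -198 + 6Pb. Setting this equal to demand: 621 - 4.5Pb = -198 + 6Pb, so Pb = 78.
Sellers receive Ps = 78 + 70 = 148; x' = 621 − 4.5·78 = 270.
Buyers' price falls by P* − Pb = 118 − 78 = 40; sellers' price rises by Ps − P* = 148 − 118 = 30.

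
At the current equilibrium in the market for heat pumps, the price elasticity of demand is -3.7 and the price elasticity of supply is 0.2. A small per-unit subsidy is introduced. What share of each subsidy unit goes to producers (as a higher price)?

Producer share = 37/39

For a small subsidy around the equilibrium, the benefit split depends on the relative slopes, which at a point are proportional to the elasticities.
Buyer share = εs/(εs + |εd|) = 0.2/(0.2 + 3.7) = 2/39; seller share = |εd|/(εs + |εd|) = 37/39.
So producers capture 37/39 of the subsidy.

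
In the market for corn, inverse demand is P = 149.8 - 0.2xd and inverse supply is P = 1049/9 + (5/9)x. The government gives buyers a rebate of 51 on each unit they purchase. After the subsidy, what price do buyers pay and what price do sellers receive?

Pre-subsidy: 149.8 - 0.2x = 1049/9 + (5/9)x gives x* = 44 and P* = 141.
With the rebate, buyers effectively pay Pb = Ps − 51, where Ps is the price sellers receive.
On the curves, Pb = 149.8 - 0.2x and Ps = 1049/9 + (5/9)x; the wedge Ps − Pb = 51 gives 1049/9 + (5/9)x − (149.8 - 0.2x) = 51, so x' = 111.5.
Then Pb = 149.8 − 0.2·111.5 = 127.5 and Ps = 1049/9 + (5/9)·111.5 = 178.5.

Buyers pay 127.5; sellers receive 178.5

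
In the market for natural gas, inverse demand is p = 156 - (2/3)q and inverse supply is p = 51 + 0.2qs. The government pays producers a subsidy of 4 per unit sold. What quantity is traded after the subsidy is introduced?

Pre-subsidy: 156 - (2/3)q = 51 + 0.2q gives q* = 1575/13 and p* = 978/13.
With the subsidy, sellers receive ps = pb + 4 for each unit, where pb is the price buyers pay.
On the curves, pb = 156 - (2/3)q and ps = 51 + 0.2q; the wedge ps − pb = 4 gives 51 + 0.2q − (156 - (2/3)q) = 4, so q' = 1635/13.
Then pb = 156 − (2/3)·(1635/13) = 938/13 and ps = 51 + 0.2·(1635/13) = 990/13.

q' = 1635/13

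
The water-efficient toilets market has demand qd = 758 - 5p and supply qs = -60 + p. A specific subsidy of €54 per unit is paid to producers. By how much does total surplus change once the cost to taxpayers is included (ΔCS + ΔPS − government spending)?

Pre-subsidy: 758 - 5p = -60 + p gives p* = 409/3, q* = 229/3.
With the subsidy, sellers receive ps = pb + 54 for each unit, where pb is the price buyers pay.
Supply in terms of pb becomes qs = -60 + 1(pb + 54) = -6 + pb. Setting this equal to demand: 758 - 5pb = -6 + pb, so pb = 382/3.
Sellers receive ps = 382/3 + 54 = 544/3; q' = 758 − 5·(382/3) = 364/3.
ΔCS = ½(229/3 + 364/3)(409/3 − 382/3) = 889.5; ΔPS = ½(229/3 + 364/3)(544/3 − 409/3) = 4447.5.
Government spending = 54 × 364/3 = 6552.
Net change = 889.5 + 4447.5 − 6552 = -1215. The loss equals the DWL triangle ½·54·45.

Net change in total surplus = -€1215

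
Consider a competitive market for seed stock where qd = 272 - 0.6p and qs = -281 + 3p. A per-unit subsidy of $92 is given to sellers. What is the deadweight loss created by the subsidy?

Pre-subsidy: 272 - 0.6p = -281 + 3p gives p* = 2765/18, q* = 1079/6.
With the subsidy, sellers receive ps = pb + 92 for each unit, where pb is the price buyers pay.
Supply in terms of pb becomes qs = -281 + 3(pb + 92) = -5 + 3pb. Setting this equal to demand: 272 - 0.6pb = -5 + 3pb, so pb = 1385/18.
Sellers receive ps = 1385/18 + 92 = 3041/18; q' = 272 − 0.6·(1385/18) = 1355/6.
The subsidy expands output by 1355/6 − 1079/6 = 46 past the efficient level; on those units the gap between marginal cost and willingness to pay runs from 0 up to 92.
DWL = ½ × 92 × 46 = 2116.

Deadweight loss = $2116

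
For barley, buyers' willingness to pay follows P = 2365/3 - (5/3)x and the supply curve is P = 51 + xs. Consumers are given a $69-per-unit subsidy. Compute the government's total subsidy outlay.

Government cost = $20863.875

Pre-subsidy: 2365/3 - (5/3)x = 51 + x gives x* = 276.5 and P* = 327.5.
With the rebate, buyers effectively pay Pb = Ps − 69, where Ps is the price sellers receive.
On the curves, Pb = 2365/3 - (5/3)x and Ps = 51 + x; the wedge Ps − Pb = 69 gives 51 + x − (2365/3 - (5/3)x) = 69, so x' = 302.375.
Then Pb = 2365/3 − (5/3)·302.375 = 284.375 and Ps = 51 + 1·302.375 = 353.375.
Government outlay = subsidy × quantity = 69 × 302.375 = 20863.875.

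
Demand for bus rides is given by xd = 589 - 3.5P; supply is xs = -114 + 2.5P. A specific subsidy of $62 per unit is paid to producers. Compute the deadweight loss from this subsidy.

Pre-subsidy: 589 - 3.5P = -114 + 2.5P gives P* = 703/6, x* = 2147/12.
With the subsidy, sellers receive Ps = Pb + 62 for each unit, where Pb is the price buyers pay.
Supply in terms of Pb becomes xs = -114 + 2.5(Pb + 62) = 41 + 2.5Pb. Setting this equal to demand: 589 - 3.5Pb = 41 + 2.5Pb, so Pb = 274/3.
Sellers receive Ps = 274/3 + 62 = 460/3; x' = 589 − 3.5·(274/3) = 808/3.
The subsidy expands output by 808/3 − 2147/12 = 1085/12 past the efficient level; on those units the gap between marginal cost and willingness to pay runs from 0 up to 62.
DWL = ½ × 62 × 1085/12 = 33635/12.

Deadweight loss = 33635/12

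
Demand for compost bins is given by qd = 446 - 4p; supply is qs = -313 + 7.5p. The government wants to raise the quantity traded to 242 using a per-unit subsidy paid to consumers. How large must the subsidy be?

At q = 242, invert demand for the buyer price: pb = (446 − 242)/4 = 51; invert supply for the seller price: ps = (242 − (-313))/7.5 = 74.
The subsidy must fill the gap: s = ps − pb = 74 − 51 = 23.

Required subsidy s = 23 per unit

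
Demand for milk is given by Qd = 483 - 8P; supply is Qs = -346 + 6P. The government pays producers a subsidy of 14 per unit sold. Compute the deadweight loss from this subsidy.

Deadweight loss = 336

Pre-subsidy: 483 - 8P = -346 + 6P gives P* = 829/14, Q* = 65/7.
With the subsidy, sellers receive Ps = Pb + 14 for each unit, where Pb is the price buyers pay.
Supply in terms of Pb becomes Qs = -346 + 6(Pb + 14) = -262 + 6Pb. Setting this equal to demand: 483 - 8Pb = -262 + 6Pb, so Pb = 745/14.
Sellers receive Ps = 745/14 + 14 = 941/14; Q' = 483 − 8·(745/14) = 401/7.
The subsidy expands output by 401/7 − 65/7 = 48 past the efficient level; on those units the gap between marginal cost and willingness to pay runs from 0 up to 14.
DWL = ½ × 14 × 48 = 336.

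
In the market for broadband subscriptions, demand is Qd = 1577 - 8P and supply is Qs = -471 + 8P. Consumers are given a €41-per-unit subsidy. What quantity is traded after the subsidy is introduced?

Q' = 717

Pre-subsidy: 1577 - 8P = -471 + 8P gives P* = 128, Q* = 553.
With the rebate, buyers effectively pay Pb = Ps − 41, where Ps is the price sellers receive.
Demand in terms of Ps becomes Qd = 1577 − 8(Ps − 41) = 1905 - 8Ps. Setting this equal to supply: 1905 - 8Ps = -471 + 8Ps, so Ps = 148.5.
Buyers pay Pb = 148.5 − 41 = 107.5; Q' = -471 + 8·148.5 = 717.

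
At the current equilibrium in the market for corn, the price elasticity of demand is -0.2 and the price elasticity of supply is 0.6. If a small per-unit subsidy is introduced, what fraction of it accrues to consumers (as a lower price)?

Consumer share = 0.75

For a small subsidy around the equilibrium, the benefit split depends on the relative slopes, which at a point are proportional to the elasticities.
Buyer share = εs/(εs + |εd|) = 0.6/(0.6 + 0.2) = 0.75; seller share = |εd|/(εs + |εd|) = 0.25.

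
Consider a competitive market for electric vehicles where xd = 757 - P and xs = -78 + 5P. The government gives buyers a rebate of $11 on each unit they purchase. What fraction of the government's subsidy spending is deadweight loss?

DWL / government spending = 5/684

Pre-subsidy: 757 - P = -78 + 5P gives P* = 835/6, x* = 3707/6.
With the rebate, buyers effectively pay Pb = Ps − 11, where Ps is the price sellers receive.
Demand in terms of Ps becomes xd = 757 − 1(Ps − 11) = 768 - Ps. Setting this equal to supply: 768 - Ps = -78 + 5Ps, so Ps = 141.
Buyers pay Pb = 141 − 11 = 130; x' = -78 + 5·141 = 627.
ΔCS = ½(3707/6 + 627)(835/6 − 130) = 410795/72; ΔPS = ½(3707/6 + 627)(141 − 835/6) = 82159/72.
Government spending = 11 × 627 = 6897.
DWL = ½ × 11 × (627 − 3707/6) = 605/12; fraction = (605/12) / 6897 = 5/684.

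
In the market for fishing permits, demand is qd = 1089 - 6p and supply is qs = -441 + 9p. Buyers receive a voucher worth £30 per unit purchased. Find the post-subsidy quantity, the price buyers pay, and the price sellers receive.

q' = 585; buyers pay £84; sellers receive £114

Pre-subsidy: 1089 - 6p = -441 + 9p gives p* = 102, q* = 477.
With the rebate, buyers effectively pay pb = ps − 30, where ps is the price sellers receive.
Demand in terms of ps becomes qd = 1089 − 6(ps − 30) = 1269 - 6ps. Setting this equal to supply: 1269 - 6ps = -441 + 9ps, so ps = 114.
Buyers pay pb = 114 − 30 = 84; q' = -441 + 9·114 = 585.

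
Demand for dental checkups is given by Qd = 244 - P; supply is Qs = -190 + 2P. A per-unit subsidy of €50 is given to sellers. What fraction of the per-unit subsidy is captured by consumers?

Consumer share = 2/3

Pre-subsidy: 244 - P = -190 + 2P gives P* = 434/3, Q* = 298/3.
With the subsidy, sellers receive Ps = Pb + 50 for each unit, where Pb is the price buyers pay.
Supply in terms of Pb becomes Qs = -190 + 2(Pb + 50) = -90 + 2Pb. Setting this equal to demand: 244 - Pb = -90 + 2Pb, so Pb = 334/3.
Sellers receive Ps = 334/3 + 50 = 484/3; Q' = 244 − 1·(334/3) = 398/3.
Buyers' price falls by P* − Pb = 434/3 − 334/3 = 100/3; sellers' price rises by Ps − P* = 484/3 − 434/3 = 50/3.
So consumers capture (100/3)/50 = 2/3 of each unit of subsidy.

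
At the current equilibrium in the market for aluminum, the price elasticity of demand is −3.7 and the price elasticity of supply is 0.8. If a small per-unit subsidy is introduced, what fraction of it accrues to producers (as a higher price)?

For a small subsidy around the equilibrium, the benefit split depends on the relative slopes, which at a point are proportional to the elasticities.
Buyer share = εs/(εs + |εd|) = 0.8/(0.8 + 3.7) = 8/45; seller share = |εd|/(εs + |εd|) = 37/45.
So producers capture 37/45 of the subsidy.

Producer share = 37/45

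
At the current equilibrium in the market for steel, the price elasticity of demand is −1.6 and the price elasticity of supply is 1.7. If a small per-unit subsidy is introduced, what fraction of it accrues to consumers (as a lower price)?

For a small subsidy around the equilibrium, the benefit split depends on the relative slopes, which at a point are proportional to the elasticities.
Buyer share = εs/(εs + |εd|) = 1.7/(1.7 + 1.6) = 17/33; seller share = |εd|/(εs + |εd|) = 16/33.

Consumer share = 17/33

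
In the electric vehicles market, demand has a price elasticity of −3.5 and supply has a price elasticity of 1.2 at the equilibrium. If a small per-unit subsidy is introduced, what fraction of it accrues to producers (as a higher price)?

For a small subsidy around the equilibrium, the benefit split depends on the relative slopes, which at a point are proportional to the elasticities.
Buyer share = εs/(εs + |εd|) = 1.2/(1.2 + 3.5) = 12/47; seller share = |εd|/(εs + |εd|) = 35/47.
So producers capture 35/47 of the subsidy.

Producer share = 35/47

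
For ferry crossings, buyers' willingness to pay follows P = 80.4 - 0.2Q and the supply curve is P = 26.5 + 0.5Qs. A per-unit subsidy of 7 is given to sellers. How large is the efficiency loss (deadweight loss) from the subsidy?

Deadweight loss = 35

Pre-subsidy: 80.4 - 0.2Q = 26.5 + 0.5Q gives Q* = 77 and P* = 65.
With the subsidy, sellers receive Ps = Pb + 7 for each unit, where Pb is the price buyers pay.
On the curves, Pb = 80.4 - 0.2Q and Ps = 26.5 + 0.5Q; the wedge Ps − Pb = 7 gives 26.5 + 0.5Q − (80.4 - 0.2Q) = 7, so Q' = 87.
Then Pb = 80.4 − 0.2·87 = 63 and Ps = 26.5 + 0.5·87 = 70.
The subsidy expands output by 87 − 77 = 10 past the efficient level; on those units the gap between marginal cost and willingness to pay runs from 0 up to 7.
DWL = ½ × 7 × 10 = 35.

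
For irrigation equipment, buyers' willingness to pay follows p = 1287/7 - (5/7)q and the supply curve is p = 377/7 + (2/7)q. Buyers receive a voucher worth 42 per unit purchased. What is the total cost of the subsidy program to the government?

Pre-subsidy: 1287/7 - (5/7)q = 377/7 + (2/7)q gives q* = 130 and p* = 91.
With the rebate, buyers effectively pay pb = ps − 42, where ps is the price sellers receive.
On the curves, pb = 1287/7 - (5/7)q and ps = 377/7 + (2/7)q; the wedge ps − pb = 42 gives 377/7 + (2/7)q − (1287/7 - (5/7)q) = 42, so q' = 172.
Then pb = 1287/7 − (5/7)·172 = 61 and ps = 377/7 + (2/7)·172 = 103.
Government outlay = subsidy × quantity = 42 × 172 = 7224.

Government cost = 7224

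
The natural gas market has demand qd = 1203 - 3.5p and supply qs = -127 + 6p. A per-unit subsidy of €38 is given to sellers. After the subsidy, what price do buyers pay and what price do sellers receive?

Pre-subsidy: 1203 - 3.5p = -127 + 6p gives p* = 140, q* = 713.
With the subsidy, sellers receive ps = pb + 38 for each unit, where pb is the price buyers pay.
Supply in terms of pb becomes qs = -127 + 6(pb + 38) = 101 + 6pb. Setting this equal to demand: 1203 - 3.5pb = 101 + 6pb, so pb = 116.
Sellers receive ps = 116 + 38 = 154; q' = 1203 − 3.5·116 = 797.

Buyers pay €116; sellers receive €154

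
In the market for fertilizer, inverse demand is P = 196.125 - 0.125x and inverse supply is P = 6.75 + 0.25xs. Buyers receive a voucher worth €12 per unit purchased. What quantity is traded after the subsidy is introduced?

x' = 537

Pre-subsidy: 196.125 - 0.125x = 6.75 + 0.25x gives x* = 505 and P* = 133.
With the rebate, buyers effectively pay Pb = Ps − 12, where Ps is the price sellers receive.
On the curves, Pb = 196.125 - 0.125x and Ps = 6.75 + 0.25x; the wedge Ps − Pb = 12 gives 6.75 + 0.25x − (196.125 - 0.125x) = 12, so x' = 537.
Then Pb = 196.125 − 0.125·537 = 129 and Ps = 6.75 + 0.25·537 = 141.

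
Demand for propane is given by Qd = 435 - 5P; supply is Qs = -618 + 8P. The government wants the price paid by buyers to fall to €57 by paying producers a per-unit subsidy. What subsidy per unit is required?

At a buyer price of 57, quantity demanded is 435 − 5·57 = 150.
Sellers supply 150 only when they receive Ps with -618 + 8·Ps = 150, i.e. Ps = 96.
s = Ps − Pb = 96 − 57 = 39.

Required subsidy s = €39 per unit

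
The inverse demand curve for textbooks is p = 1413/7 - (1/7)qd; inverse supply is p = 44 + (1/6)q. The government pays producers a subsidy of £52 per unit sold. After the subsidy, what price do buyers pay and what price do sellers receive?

Pre-subsidy: 1413/7 - (1/7)q = 44 + (1/6)q gives q* = 510 and p* = 129.
With the subsidy, sellers receive ps = pb + 52 for each unit, where pb is the price buyers pay.
On the curves, pb = 1413/7 - (1/7)q and ps = 44 + (1/6)q; the wedge ps − pb = 52 gives 44 + (1/6)q − (1413/7 - (1/7)q) = 52, so q' = 678.
Then pb = 1413/7 − (1/7)·678 = 105 and ps = 44 + (1/6)·678 = 157.

Buyers pay £105; sellers receive £157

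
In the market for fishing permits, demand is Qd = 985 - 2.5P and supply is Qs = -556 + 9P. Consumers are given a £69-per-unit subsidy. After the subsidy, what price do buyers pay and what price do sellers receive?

Buyers pay £80; sellers receive £149

Pre-subsidy: 985 - 2.5P = -556 + 9P gives P* = 134, Q* = 650.
With the rebate, buyers effectively pay Pb = Ps − 69, where Ps is the price sellers receive.
Demand in terms of Ps becomes Qd = 985 − 2.5(Ps − 69) = 1157.5 - 2.5Ps. Setting this equal to supply: 1157.5 - 2.5Ps = -556 + 9Ps, so Ps = 149.
Buyers pay Pb = 149 − 69 = 80; Q' = -556 + 9·149 = 785.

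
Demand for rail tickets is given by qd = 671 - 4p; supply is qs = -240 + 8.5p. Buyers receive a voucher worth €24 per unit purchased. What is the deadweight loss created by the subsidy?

Pre-subsidy: 671 - 4p = -240 + 8.5p gives p* = 72.88, q* = 379.48.
With the rebate, buyers effectively pay pb = ps − 24, where ps is the price sellers receive.
Demand in terms of ps becomes qd = 671 − 4(ps − 24) = 767 - 4ps. Setting this equal to supply: 767 - 4ps = -240 + 8.5ps, so ps = 80.56.
Buyers pay pb = 80.56 − 24 = 56.56; q' = -240 + 8.5·80.56 = 444.76.
The subsidy expands output by 444.76 − 379.48 = 65.28 past the efficient level; on those units the gap between marginal cost and willingness to pay runs from 0 up to 24.
DWL = ½ × 24 × 65.28 = 783.36.

Deadweight loss = €783.36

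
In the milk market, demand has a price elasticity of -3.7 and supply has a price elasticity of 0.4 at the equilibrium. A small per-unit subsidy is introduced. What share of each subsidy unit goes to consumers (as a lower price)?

Consumer share = 4/41

For a small subsidy around the equilibrium, the benefit split depends on the relative slopes, which at a point are proportional to the elasticities.
Buyer share = εs/(εs + |εd|) = 0.4/(0.4 + 3.7) = 4/41; seller share = |εd|/(εs + |εd|) = 37/41.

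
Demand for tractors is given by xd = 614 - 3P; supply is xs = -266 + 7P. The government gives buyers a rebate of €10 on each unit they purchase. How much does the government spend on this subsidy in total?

Government cost = €3710

Pre-subsidy: 614 - 3P = -266 + 7P gives P* = 88, x* = 350.
With the rebate, buyers effectively pay Pb = Ps − 10, where Ps is the price sellers receive.
Demand in terms of Ps becomes xd = 614 − 3(Ps − 10) = 644 - 3Ps. Setting this equal to supply: 644 - 3Ps = -266 + 7Ps, so Ps = 91.
Buyers pay Pb = 91 − 10 = 81; x' = -266 + 7·91 = 371.
Government outlay = subsidy × quantity = 10 × 371 = 3710.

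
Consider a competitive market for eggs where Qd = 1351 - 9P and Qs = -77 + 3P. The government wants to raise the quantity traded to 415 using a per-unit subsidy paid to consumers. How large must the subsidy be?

At Q = 415, invert demand for the buyer price: Pb = (1351 − 415)/9 = 104; invert supply for the seller price: Ps = (415 − (-77))/3 = 164.
The subsidy must fill the gap: s = Ps − Pb = 164 − 104 = 60.

Required subsidy s = 60 per unit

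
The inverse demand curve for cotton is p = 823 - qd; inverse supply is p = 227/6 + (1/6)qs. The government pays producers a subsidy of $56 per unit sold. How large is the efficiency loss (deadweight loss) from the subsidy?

Pre-subsidy: 823 - q = 227/6 + (1/6)q gives q* = 673 and p* = 150.
With the subsidy, sellers receive ps = pb + 56 for each unit, where pb is the price buyers pay.
On the curves, pb = 823 - q and ps = 227/6 + (1/6)q; the wedge ps − pb = 56 gives 227/6 + (1/6)q − (823 - q) = 56, so q' = 721.
Then pb = 823 − 1·721 = 102 and ps = 227/6 + (1/6)·721 = 158.
The subsidy expands output by 721 − 673 = 48 past the efficient level; on those units the gap between marginal cost and willingness to pay runs from 0 up to 56.
DWL = ½ × 56 × 48 = 1344.

Deadweight loss = $1344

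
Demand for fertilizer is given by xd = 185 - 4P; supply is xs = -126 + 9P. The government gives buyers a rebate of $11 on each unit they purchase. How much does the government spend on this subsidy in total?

Pre-subsidy: 185 - 4P = -126 + 9P gives P* = 311/13, x* = 1161/13.
With the rebate, buyers effectively pay Pb = Ps − 11, where Ps is the price sellers receive.
Demand in terms of Ps becomes xd = 185 − 4(Ps − 11) = 229 - 4Ps. Setting this equal to supply: 229 - 4Ps = -126 + 9Ps, so Ps = 355/13.
Buyers pay Pb = 355/13 − 11 = 212/13; x' = -126 + 9·(355/13) = 1557/13.
Government outlay = subsidy × quantity = 11 × 1557/13 = 17127/13.

Government cost = 17127/13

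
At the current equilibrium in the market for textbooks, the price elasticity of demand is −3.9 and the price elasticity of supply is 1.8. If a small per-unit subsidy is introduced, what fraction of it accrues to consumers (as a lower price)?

For a small subsidy around the equilibrium, the benefit split depends on the relative slopes, which at a point are proportional to the elasticities.
Buyer share = εs/(εs + |εd|) = 1.8/(1.8 + 3.9) = 6/19; seller share = |εd|/(εs + |εd|) = 13/19.

Consumer share = 6/19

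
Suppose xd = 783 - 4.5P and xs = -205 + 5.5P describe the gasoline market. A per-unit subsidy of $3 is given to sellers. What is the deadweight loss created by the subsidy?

Pre-subsidy: 783 - 4.5P = -205 + 5.5P gives P* = 98.8, x* = 338.4.
With the subsidy, sellers receive Ps = Pb + 3 for each unit, where Pb is the price buyers pay.
Supply in terms of Pb becomes xs = -205 + 5.5(Pb + 3) = -188.5 + 5.5Pb. Setting this equal to demand: 783 - 4.5Pb = -188.5 + 5.5Pb, so Pb = 97.15.
Sellers receive Ps = 97.15 + 3 = 100.15; x' = 783 − 4.5·97.15 = 345.825.
The subsidy expands output by 345.825 − 338.4 = 7.425 past the efficient level; on those units the gap between marginal cost and willingness to pay runs from 0 up to 3.
DWL = ½ × 3 × 7.425 = 11.1375.

Deadweight loss = $11.1375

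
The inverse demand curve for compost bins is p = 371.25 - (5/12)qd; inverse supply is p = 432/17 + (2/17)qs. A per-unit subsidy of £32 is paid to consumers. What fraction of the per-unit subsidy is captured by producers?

Producer share = 24/109

Pre-subsidy: 371.25 - (5/12)q = 432/17 + (2/17)q gives q* = 70551/109 and p* = 11070/109.
With the rebate, buyers effectively pay pb = ps − 32, where ps is the price sellers receive.
On the curves, pb = 371.25 - (5/12)q and ps = 432/17 + (2/17)q; the wedge ps − pb = 32 gives 432/17 + (2/17)q − (371.25 - (5/12)q) = 32, so q' = 77079/109.
Then pb = 371.25 − (5/12)·(77079/109) = 8350/109 and ps = 432/17 + (2/17)·(77079/109) = 11838/109.
Buyers' price falls by p* − pb = 11070/109 − 8350/109 = 2720/109; sellers' price rises by ps − p* = 11838/109 − 11070/109 = 768/109.
So producers capture (768/109)/32 = 24/109 of each unit of subsidy.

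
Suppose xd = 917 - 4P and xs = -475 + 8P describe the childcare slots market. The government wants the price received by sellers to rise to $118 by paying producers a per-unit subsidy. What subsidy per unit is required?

At a seller price of 118, quantity supplied is -475 + 8·118 = 469.
Buyers absorb 469 only when they pay Pb with 917 − 4·Pb = 469, i.e. Pb = 112.
s = Ps − Pb = 118 − 112 = 6.

Required subsidy s = $6 per unit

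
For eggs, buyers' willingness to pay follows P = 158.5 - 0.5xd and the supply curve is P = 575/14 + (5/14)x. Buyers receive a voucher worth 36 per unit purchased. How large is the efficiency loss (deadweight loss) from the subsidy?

Deadweight loss = 756

Pre-subsidy: 158.5 - 0.5x = 575/14 + (5/14)x gives x* = 137 and P* = 90.
With the rebate, buyers effectively pay Pb = Ps − 36, where Ps is the price sellers receive.
On the curves, Pb = 158.5 - 0.5x and Ps = 575/14 + (5/14)x; the wedge Ps − Pb = 36 gives 575/14 + (5/14)x − (158.5 - 0.5x) = 36, so x' = 179.
Then Pb = 158.5 − 0.5·179 = 69 and Ps = 575/14 + (5/14)·179 = 105.
The subsidy expands output by 179 − 137 = 42 past the efficient level; on those units the gap between marginal cost and willingness to pay runs from 0 up to 36.
DWL = ½ × 36 × 42 = 756.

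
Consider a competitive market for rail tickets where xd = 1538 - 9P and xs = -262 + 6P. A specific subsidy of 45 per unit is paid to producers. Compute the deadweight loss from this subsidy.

Deadweight loss = 3645

Pre-subsidy: 1538 - 9P = -262 + 6P gives P* = 120, x* = 458.
With the subsidy, sellers receive Ps = Pb + 45 for each unit, where Pb is the price buyers pay.
Supply in terms of Pb becomes xs = -262 + 6(Pb + 45) = 8 + 6Pb. Setting this equal to demand: 1538 - 9Pb = 8 + 6Pb, so Pb = 102.
Sellers receive Ps = 102 + 45 = 147; x' = 1538 − 9·102 = 620.
The subsidy expands output by 620 − 458 = 162 past the efficient level; on those units the gap between marginal cost and willingness to pay runs from 0 up to 45.
DWL = ½ × 45 × 162 = 3645.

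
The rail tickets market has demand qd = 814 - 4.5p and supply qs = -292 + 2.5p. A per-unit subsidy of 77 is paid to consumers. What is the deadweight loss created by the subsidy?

Pre-subsidy: 814 - 4.5p = -292 + 2.5p gives p* = 158, q* = 103.
With the rebate, buyers effectively pay pb = ps − 77, where ps is the price sellers receive.
Demand in terms of ps becomes qd = 814 − 4.5(ps − 77) = 1160.5 - 4.5ps. Setting this equal to supply: 1160.5 - 4.5ps = -292 + 2.5ps, so ps = 207.5.
Buyers pay pb = 207.5 − 77 = 130.5; q' = -292 + 2.5·207.5 = 226.75.
The subsidy expands output by 226.75 − 103 = 123.75 past the efficient level; on those units the gap between marginal cost and willingness to pay runs from 0 up to 77.
DWL = ½ × 77 × 123.75 = 4764.375.

Deadweight loss = 4764.375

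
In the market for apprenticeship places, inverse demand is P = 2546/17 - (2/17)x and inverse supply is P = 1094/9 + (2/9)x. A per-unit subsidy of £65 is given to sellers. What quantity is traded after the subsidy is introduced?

Pre-subsidy: 2546/17 - (2/17)x = 1094/9 + (2/9)x gives x* = 83 and P* = 140.
With the subsidy, sellers receive Ps = Pb + 65 for each unit, where Pb is the price buyers pay.
On the curves, Pb = 2546/17 - (2/17)x and Ps = 1094/9 + (2/9)x; the wedge Ps − Pb = 65 gives 1094/9 + (2/9)x − (2546/17 - (2/17)x) = 65, so x' = 274.25.
Then Pb = 2546/17 − (2/17)·274.25 = 117.5 and Ps = 1094/9 + (2/9)·274.25 = 182.5.

x' = 274.25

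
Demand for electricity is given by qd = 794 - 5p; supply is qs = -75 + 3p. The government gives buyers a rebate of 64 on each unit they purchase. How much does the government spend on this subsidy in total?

Pre-subsidy: 794 - 5p = -75 + 3p gives p* = 108.625, q* = 250.875.
With the rebate, buyers effectively pay pb = ps − 64, where ps is the price sellers receive.
Demand in terms of ps becomes qd = 794 − 5(ps − 64) = 1114 - 5ps. Setting this equal to supply: 1114 - 5ps = -75 + 3ps, so ps = 148.625.
Buyers pay pb = 148.625 − 64 = 84.625; q' = -75 + 3·148.625 = 370.875.
Government outlay = subsidy × quantity = 64 × 370.875 = 23736.

Government cost = 23736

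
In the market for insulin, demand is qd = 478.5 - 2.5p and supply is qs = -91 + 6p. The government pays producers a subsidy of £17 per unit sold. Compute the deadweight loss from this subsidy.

Pre-subsidy: 478.5 - 2.5p = -91 + 6p gives p* = 67, q* = 311.
With the subsidy, sellers receive ps = pb + 17 for each unit, where pb is the price buyers pay.
Supply in terms of pb becomes qs = -91 + 6(pb + 17) = 11 + 6pb. Setting this equal to demand: 478.5 - 2.5pb = 11 + 6pb, so pb = 55.
Sellers receive ps = 55 + 17 = 72; q' = 478.5 − 2.5·55 = 341.
The subsidy expands output by 341 − 311 = 30 past the efficient level; on those units the gap between marginal cost and willingness to pay runs from 0 up to 17.
DWL = ½ × 17 × 30 = 255.

Deadweight loss = £255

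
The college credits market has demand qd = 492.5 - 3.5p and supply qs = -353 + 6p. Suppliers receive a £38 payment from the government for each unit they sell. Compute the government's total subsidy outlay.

Government cost = £10070

Pre-subsidy: 492.5 - 3.5p = -353 + 6p gives p* = 89, q* = 181.
With the subsidy, sellers receive ps = pb + 38 for each unit, where pb is the price buyers pay.
Supply in terms of pb becomes qs = -353 + 6(pb + 38) = -125 + 6pb. Setting this equal to demand: 492.5 - 3.5pb = -125 + 6pb, so pb = 65.
Sellers receive ps = 65 + 38 = 103; q' = 492.5 − 3.5·65 = 265.
Government outlay = subsidy × quantity = 38 × 265 = 10070.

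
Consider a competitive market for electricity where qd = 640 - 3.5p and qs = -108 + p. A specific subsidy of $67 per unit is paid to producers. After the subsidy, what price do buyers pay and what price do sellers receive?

Buyers pay 454/3; sellers receive 655/3

Pre-subsidy: 640 - 3.5p = -108 + p gives p* = 1496/9, q* = 524/9.
With the subsidy, sellers receive ps = pb + 67 for each unit, where pb is the price buyers pay.
Supply in terms of pb becomes qs = -108 + 1(pb + 67) = -41 + pb. Setting this equal to demand: 640 - 3.5pb = -41 + pb, so pb = 454/3.
Sellers receive ps = 454/3 + 67 = 655/3; q' = 640 − 3.5·(454/3) = 331/3.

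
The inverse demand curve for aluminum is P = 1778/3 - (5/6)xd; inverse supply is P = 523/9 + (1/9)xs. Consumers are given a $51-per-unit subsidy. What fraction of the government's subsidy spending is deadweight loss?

Pre-subsidy: 1778/3 - (5/6)x = 523/9 + (1/9)x gives x* = 566 and P* = 121.
With the rebate, buyers effectively pay Pb = Ps − 51, where Ps is the price sellers receive.
On the curves, Pb = 1778/3 - (5/6)x and Ps = 523/9 + (1/9)x; the wedge Ps − Pb = 51 gives 523/9 + (1/9)x − (1778/3 - (5/6)x) = 51, so x' = 620.
Then Pb = 1778/3 − (5/6)·620 = 76 and Ps = 523/9 + (1/9)·620 = 127.
ΔCS = ½(566 + 620)(121 − 76) = 26685; ΔPS = ½(566 + 620)(127 − 121) = 3558.
Government spending = 51 × 620 = 31620.
DWL = ½ × 51 × (620 − 566) = 1377; fraction = 1377 / 31620 = 27/620.

DWL / government spending = 27/620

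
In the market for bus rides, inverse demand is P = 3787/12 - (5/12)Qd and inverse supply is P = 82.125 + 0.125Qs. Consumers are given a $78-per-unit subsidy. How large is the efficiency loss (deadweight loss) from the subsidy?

Deadweight loss = $5616

Pre-subsidy: 3787/12 - (5/12)Q = 82.125 + 0.125Q gives Q* = 431 and P* = 136.
With the rebate, buyers effectively pay Pb = Ps − 78, where Ps is the price sellers receive.
On the curves, Pb = 3787/12 - (5/12)Q and Ps = 82.125 + 0.125Q; the wedge Ps − Pb = 78 gives 82.125 + 0.125Q − (3787/12 - (5/12)Q) = 78, so Q' = 575.
Then Pb = 3787/12 − (5/12)·575 = 76 and Ps = 82.125 + 0.125·575 = 154.
The subsidy expands output by 575 − 431 = 144 past the efficient level; on those units the gap between marginal cost and willingness to pay runs from 0 up to 78.
DWL = ½ × 78 × 144 = 5616.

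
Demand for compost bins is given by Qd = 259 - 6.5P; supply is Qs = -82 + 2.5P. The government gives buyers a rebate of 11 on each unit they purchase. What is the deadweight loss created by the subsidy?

Pre-subsidy: 259 - 6.5P = -82 + 2.5P gives P* = 341/9, Q* = 229/18.
With the rebate, buyers effectively pay Pb = Ps − 11, where Ps is the price sellers receive.
Demand in terms of Ps becomes Qd = 259 − 6.5(Ps − 11) = 330.5 - 6.5Ps. Setting this equal to supply: 330.5 - 6.5Ps = -82 + 2.5Ps, so Ps = 275/6.
Buyers pay Pb = 275/6 − 11 = 209/6; Q' = -82 + 2.5·(275/6) = 391/12.
The subsidy expands output by 391/12 − 229/18 = 715/36 past the efficient level; on those units the gap between marginal cost and willingness to pay runs from 0 up to 11.
DWL = ½ × 11 × 715/36 = 7865/72.

Deadweight loss = 7865/72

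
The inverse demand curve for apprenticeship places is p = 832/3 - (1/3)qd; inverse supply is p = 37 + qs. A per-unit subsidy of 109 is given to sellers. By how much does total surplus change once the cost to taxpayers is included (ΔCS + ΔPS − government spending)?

Net change in total surplus = -4455.375

Pre-subsidy: 832/3 - (1/3)q = 37 + q gives q* = 180.25 and p* = 217.25.
With the subsidy, sellers receive ps = pb + 109 for each unit, where pb is the price buyers pay.
On the curves, pb = 832/3 - (1/3)q and ps = 37 + q; the wedge ps − pb = 109 gives 37 + q − (832/3 - (1/3)q) = 109, so q' = 262.
Then pb = 832/3 − (1/3)·262 = 190 and ps = 37 + 1·262 = 299.
ΔCS = ½(180.25 + 262)(217.25 − 190) = 6025.65625; ΔPS = ½(180.25 + 262)(299 − 217.25) = 18076.96875.
Government spending = 109 × 262 = 28558.
Net change = 6025.65625 + 18076.96875 − 28558 = -4455.375. The loss equals the DWL triangle ½·109·81.75.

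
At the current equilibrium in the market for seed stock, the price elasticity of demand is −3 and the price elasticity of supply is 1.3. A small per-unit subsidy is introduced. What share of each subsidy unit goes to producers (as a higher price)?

For a small subsidy around the equilibrium, the benefit split depends on the relative slopes, which at a point are proportional to the elasticities.
Buyer share = εs/(εs + |εd|) = 1.3/(1.3 + 3) = 13/43; seller share = |εd|/(εs + |εd|) = 30/43.
So producers capture 30/43 of the subsidy.

Producer share = 30/43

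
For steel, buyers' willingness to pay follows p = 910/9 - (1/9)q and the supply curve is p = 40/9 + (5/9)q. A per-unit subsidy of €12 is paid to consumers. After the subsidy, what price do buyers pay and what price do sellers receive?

Pre-subsidy: 910/9 - (1/9)q = 40/9 + (5/9)q gives q* = 145 and p* = 85.
With the rebate, buyers effectively pay pb = ps − 12, where ps is the price sellers receive.
On the curves, pb = 910/9 - (1/9)q and ps = 40/9 + (5/9)q; the wedge ps − pb = 12 gives 40/9 + (5/9)q − (910/9 - (1/9)q) = 12, so q' = 163.
Then pb = 910/9 − (1/9)·163 = 83 and ps = 40/9 + (5/9)·163 = 95.

Buyers pay €83; sellers receive €95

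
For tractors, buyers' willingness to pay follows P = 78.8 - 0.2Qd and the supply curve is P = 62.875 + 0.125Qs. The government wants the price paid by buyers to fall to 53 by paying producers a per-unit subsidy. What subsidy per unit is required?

Required subsidy s = 26 per unit

At a buyer price of 53, quantity demanded is 394 − 5·53 = 129.
Sellers supply 129 only when they receive Ps = 62.875 + 0.125·129 = 79.
s = Ps − Pb = 79 − 53 = 26.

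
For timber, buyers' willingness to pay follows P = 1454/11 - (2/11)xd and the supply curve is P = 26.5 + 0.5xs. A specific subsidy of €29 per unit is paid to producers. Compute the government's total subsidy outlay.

Pre-subsidy: 1454/11 - (2/11)x = 26.5 + 0.5x gives x* = 155 and P* = 104.
With the subsidy, sellers receive Ps = Pb + 29 for each unit, where Pb is the price buyers pay.
On the curves, Pb = 1454/11 - (2/11)x and Ps = 26.5 + 0.5x; the wedge Ps − Pb = 29 gives 26.5 + 0.5x − (1454/11 - (2/11)x) = 29, so x' = 2963/15.
Then Pb = 1454/11 − (2/11)·(2963/15) = 1444/15 and Ps = 26.5 + 0.5·(2963/15) = 1879/15.
Government outlay = subsidy × quantity = 29 × 2963/15 = 85927/15.

Government cost = 85927/15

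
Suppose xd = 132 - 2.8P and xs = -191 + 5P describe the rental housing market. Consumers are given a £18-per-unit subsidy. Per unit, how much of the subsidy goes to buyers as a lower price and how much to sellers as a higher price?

Pre-subsidy: 132 - 2.8P = -191 + 5P gives P* = 1615/39, x* = 626/39.
With the rebate, buyers effectively pay Pb = Ps − 18, where Ps is the price sellers receive.
Demand in terms of Ps becomes xd = 132 − 2.8(Ps − 18) = 182.4 - 2.8Ps. Setting this equal to supply: 182.4 - 2.8Ps = -191 + 5Ps, so Ps = 1867/39.
Buyers pay Pb = 1867/39 − 18 = 1165/39; x' = -191 + 5·(1867/39) = 1886/39.
Buyers' price falls by P* − Pb = 1615/39 − 1165/39 = 150/13; sellers' price rises by Ps − P* = 1867/39 − 1615/39 = 84/13.

Buyers gain 150/13 per unit; sellers gain 84/13 per unit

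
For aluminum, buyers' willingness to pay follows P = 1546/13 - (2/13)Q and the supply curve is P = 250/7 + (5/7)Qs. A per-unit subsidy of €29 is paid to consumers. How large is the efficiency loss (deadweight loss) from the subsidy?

Pre-subsidy: 1546/13 - (2/13)Q = 250/7 + (5/7)Q gives Q* = 7572/79 and P* = 8230/79.
With the rebate, buyers effectively pay Pb = Ps − 29, where Ps is the price sellers receive.
On the curves, Pb = 1546/13 - (2/13)Q and Ps = 250/7 + (5/7)Q; the wedge Ps − Pb = 29 gives 250/7 + (5/7)Q − (1546/13 - (2/13)Q) = 29, so Q' = 10211/79.
Then Pb = 1546/13 − (2/13)·(10211/79) = 7824/79 and Ps = 250/7 + (5/7)·(10211/79) = 10115/79.
The subsidy expands output by 10211/79 − 7572/79 = 2639/79 past the efficient level; on those units the gap between marginal cost and willingness to pay runs from 0 up to 29.
DWL = ½ × 29 × 2639/79 = 76531/158.

Deadweight loss = 76531/158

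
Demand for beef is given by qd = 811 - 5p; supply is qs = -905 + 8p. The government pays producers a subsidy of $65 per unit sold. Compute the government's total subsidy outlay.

Pre-subsidy: 811 - 5p = -905 + 8p gives p* = 132, q* = 151.
With the subsidy, sellers receive ps = pb + 65 for each unit, where pb is the price buyers pay.
Supply in terms of pb becomes qs = -905 + 8(pb + 65) = -385 + 8pb. Setting this equal to demand: 811 - 5pb = -385 + 8pb, so pb = 92.
Sellers receive ps = 92 + 65 = 157; q' = 811 − 5·92 = 351.
Government outlay = subsidy × quantity = 65 × 351 = 22815.

Government cost = $22815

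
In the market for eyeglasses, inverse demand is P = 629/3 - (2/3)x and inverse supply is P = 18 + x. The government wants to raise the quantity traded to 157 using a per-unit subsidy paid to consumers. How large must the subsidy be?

At x = 157, from the demand curve buyers pay Pb = 629/3 − (2/3)·157 = 105; from the supply curve sellers need Ps = 18 + 1·157 = 175.
The subsidy must fill the gap: s = Ps − Pb = 175 − 105 = 70.

Required subsidy s = 70 per unit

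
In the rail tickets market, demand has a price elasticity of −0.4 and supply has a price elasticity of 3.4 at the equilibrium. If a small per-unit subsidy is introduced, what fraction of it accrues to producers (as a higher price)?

Producer share = 2/19

For a small subsidy around the equilibrium, the benefit split depends on the relative slopes, which at a point are proportional to the elasticities.
Buyer share = εs/(εs + |εd|) = 3.4/(3.4 + 0.4) = 17/19; seller share = |εd|/(εs + |εd|) = 2/19.
So producers capture 2/19 of the subsidy.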